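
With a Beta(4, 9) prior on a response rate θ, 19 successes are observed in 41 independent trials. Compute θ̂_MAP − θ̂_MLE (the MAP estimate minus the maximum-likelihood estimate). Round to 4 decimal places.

Posterior is Beta(23, 31); MAP = (23−1)/(54−2) = 22/52 ≈ 0.42308.
MLE ignores the prior: θ̂_MLE = k/n = 19/41 ≈ 0.46341.
Difference = 22/52 − 19/41 = -43/1066 ≈ -0.0403.

MAP − MLE = -0.0403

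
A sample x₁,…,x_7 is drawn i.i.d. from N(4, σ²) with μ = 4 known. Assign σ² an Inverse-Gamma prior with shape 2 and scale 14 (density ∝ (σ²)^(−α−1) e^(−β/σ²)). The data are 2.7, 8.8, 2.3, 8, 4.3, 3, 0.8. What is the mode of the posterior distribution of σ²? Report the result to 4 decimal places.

σ̂²_MAP = 6.3808

Sum of squared deviations about the known mean: SS = (2.7−4)² + (8.8−4)² + (2.3−4)² + (8−4)² + (4.3−4)² + (3−4)² + (0.8−4)² = 54.95.
The Normal likelihood contributes (σ²)^(−n/2) exp(−SS/(2σ²)), so the posterior is Inverse-Gamma(α + n/2, β + SS/2) = Inverse-Gamma(5.5, 41.475).
The mode of Inverse-Gamma(a, b) is b/(a+1) = 41.475/6.5 ≈ 6.3808.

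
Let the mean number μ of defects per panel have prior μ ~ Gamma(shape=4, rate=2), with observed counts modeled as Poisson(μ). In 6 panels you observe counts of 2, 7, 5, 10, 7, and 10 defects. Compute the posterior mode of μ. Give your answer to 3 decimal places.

μ̂_MAP = 5.500

Σxᵢ = 2+7+5+10+7+10 = 41, with n = 6.
Posterior ∝ μ^3e^(−2μ) · μ^41e^(−6μ) = μ^44e^(−8μ), i.e. Gamma(shape=45, rate=8).
The mode of a Gamma(a, b) with a ≥ 1 (shape–rate) is (a−1)/b = 44/8 ≈ 5.500.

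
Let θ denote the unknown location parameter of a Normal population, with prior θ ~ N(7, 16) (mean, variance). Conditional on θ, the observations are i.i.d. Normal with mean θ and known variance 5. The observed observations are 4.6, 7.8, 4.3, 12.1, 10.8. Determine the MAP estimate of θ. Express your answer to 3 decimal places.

θ̂_MAP = 7.866

n = 5; x̄ = (4.6 + 7.8 + 4.3 + 12.1 + 10.8)/5 = 39.6/5 = 7.92.
For a Normal prior and Normal likelihood with known variance, the posterior is Normal; its mode equals its mean, the precision-weighted average.
Prior precision 1/σ₀² = 1/16 = 0.0625; data precision n/σ² = 5/5 = 1.
θ̂ = (0.0625·7 + 1·7.92) / (0.0625 + 1) = 8.3575/1.0625 = 3343/425 ≈ 7.866.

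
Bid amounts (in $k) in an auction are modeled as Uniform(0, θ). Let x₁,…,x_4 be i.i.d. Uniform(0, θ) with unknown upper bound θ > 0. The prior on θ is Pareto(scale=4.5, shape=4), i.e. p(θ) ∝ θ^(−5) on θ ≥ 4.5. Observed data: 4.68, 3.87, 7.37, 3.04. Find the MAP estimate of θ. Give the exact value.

The Uniform(0, θ) likelihood is θ^(−n) for θ ≥ max(xᵢ), zero otherwise. Here max(xᵢ) = 7.37.
Posterior ∝ θ^(−5) · θ^(−4) = θ^(−9) on θ ≥ max(4.5, 7.37) = 7.37.
This density is strictly decreasing in θ, so the posterior mode lies at the lower boundary of the support.

θ̂_MAP = 7.37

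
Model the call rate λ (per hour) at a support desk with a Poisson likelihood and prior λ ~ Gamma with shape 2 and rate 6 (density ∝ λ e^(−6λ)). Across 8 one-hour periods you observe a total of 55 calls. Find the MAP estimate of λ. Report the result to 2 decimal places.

Σxᵢ = 55, n = 8.
Posterior ∝ λe^(−6λ) · λ^55e^(−8λ) = λ^56e^(−14λ), i.e. Gamma(shape=57, rate=14).
The mode of a Gamma(a, b) with a ≥ 1 (shape–rate) is (a−1)/b = 56/14 ≈ 4.00.

λ̂_MAP = 4.00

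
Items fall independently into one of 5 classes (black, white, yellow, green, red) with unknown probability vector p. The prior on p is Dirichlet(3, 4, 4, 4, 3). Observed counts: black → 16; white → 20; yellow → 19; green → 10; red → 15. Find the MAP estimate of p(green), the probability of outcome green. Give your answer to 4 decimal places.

MAP estimate of p(green) = 0.1398

The posterior is Dirichlet(αᵢ + nᵢ) = Dirichlet(19, 24, 23, 14, 18).
For a Dirichlet(a₁,…,a_K) with all aᵢ > 1, the mode has j-th component (aⱼ − 1)/(Σaᵢ − K).
Here Σaᵢ = 98 and K = 5, so p(green) = (14 − 1)/(98 − 5) = 13/93 ≈ 0.1398.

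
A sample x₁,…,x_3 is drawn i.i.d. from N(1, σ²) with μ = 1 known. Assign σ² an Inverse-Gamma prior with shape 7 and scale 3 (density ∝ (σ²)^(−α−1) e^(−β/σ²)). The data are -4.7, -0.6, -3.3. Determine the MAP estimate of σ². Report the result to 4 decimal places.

Sum of squared deviations about the known mean: SS = (-4.7−1)² + (-0.6−1)² + (-3.3−1)² = 53.54.
The Normal likelihood contributes (σ²)^(−n/2) exp(−SS/(2σ²)), so the posterior is Inverse-Gamma(α + n/2, β + SS/2) = Inverse-Gamma(8.5, 29.77).
The mode of Inverse-Gamma(a, b) is b/(a+1) = 29.77/9.5 ≈ 3.1337.

σ̂²_MAP = 3.1337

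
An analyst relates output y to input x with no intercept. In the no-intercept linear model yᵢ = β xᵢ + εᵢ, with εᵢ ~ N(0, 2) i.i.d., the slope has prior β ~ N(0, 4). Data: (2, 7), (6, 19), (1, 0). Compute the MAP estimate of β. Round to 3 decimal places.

log p(β | y) = −Σ(yᵢ − βxᵢ)²/(2·2) − β²/(2·4) + const.
Setting the derivative to zero: Σxᵢ(yᵢ − βxᵢ)/2 − β/4 = 0, so β = Σxᵢyᵢ / (Σxᵢ² + σ²/τ²).
Σxᵢyᵢ = 2·7 + 6·19 + 1·0 = 128; Σxᵢ² = 41; σ²/τ² = 0.5.
β̂_MAP = 128 / (41 + 0.5) = 128/41.5 ≈ 3.084.

β̂_MAP = 3.084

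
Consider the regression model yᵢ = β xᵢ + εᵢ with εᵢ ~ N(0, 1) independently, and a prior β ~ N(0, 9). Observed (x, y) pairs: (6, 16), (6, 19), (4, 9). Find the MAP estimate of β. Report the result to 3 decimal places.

β̂_MAP = 2.792

log p(β | y) = −Σ(yᵢ − βxᵢ)²/(2·1) − β²/(2·9) + const.
Setting the derivative to zero: Σxᵢ(yᵢ − βxᵢ)/1 − β/9 = 0, so β = Σxᵢyᵢ / (Σxᵢ² + σ²/τ²).
Σxᵢyᵢ = 6·16 + 6·19 + 4·9 = 246; Σxᵢ² = 88; σ²/τ² = 1/9.
β̂_MAP = 246 / (88 + 1/9) = 246/(793/9) = 2214/793 ≈ 2.792.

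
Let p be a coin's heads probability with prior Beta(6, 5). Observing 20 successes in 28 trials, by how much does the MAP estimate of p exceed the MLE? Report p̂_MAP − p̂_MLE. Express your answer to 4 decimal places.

MAP − MLE = -0.0386

Posterior is Beta(26, 13); MAP = (26−1)/(39−2) = 25/37 ≈ 0.67568.
MLE ignores the prior: p̂_MLE = k/n = 20/28 ≈ 0.71429.
Difference = 25/37 − 20/28 = -10/259 ≈ -0.0386.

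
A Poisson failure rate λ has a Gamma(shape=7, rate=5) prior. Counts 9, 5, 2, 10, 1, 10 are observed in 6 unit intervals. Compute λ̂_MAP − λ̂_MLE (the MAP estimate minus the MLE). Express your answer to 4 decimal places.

Σxᵢ = 37. Posterior is Gamma(44, 11); MAP = (44−1)/11 = 43/11 ≈ 3.90909.
MLE = x̄ = 37/6 ≈ 6.16667.
Difference = 43/11 − 37/6 = -149/66 ≈ -2.2576.

MAP − MLE = -2.2576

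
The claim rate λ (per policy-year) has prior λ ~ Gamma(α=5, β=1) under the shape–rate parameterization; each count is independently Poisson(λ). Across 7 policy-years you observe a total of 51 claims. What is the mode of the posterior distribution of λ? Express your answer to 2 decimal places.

λ̂_MAP = 6.88

Σxᵢ = 51, n = 7.
Posterior ∝ λ^4e^(−1λ) · λ^51e^(−7λ) = λ^55e^(−8λ), i.e. Gamma(shape=56, rate=8).
The mode of a Gamma(a, b) with a ≥ 1 (shape–rate) is (a−1)/b = 55/8 ≈ 6.88.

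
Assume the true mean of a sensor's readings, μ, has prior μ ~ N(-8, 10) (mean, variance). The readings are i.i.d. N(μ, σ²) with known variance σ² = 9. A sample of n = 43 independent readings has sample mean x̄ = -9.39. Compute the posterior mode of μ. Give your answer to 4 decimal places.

μ̂_MAP = -9.3615

n = 43, x̄ = -9.39.
For a Normal prior and Normal likelihood with known variance, the posterior is Normal; its mode equals its mean, the precision-weighted average.
Prior precision 1/σ₀² = 1/10 = 0.1; data precision n/σ² = 43/9.
μ̂ = (0.1·(-8) + (43/9)·(-9.39)) / (0.1 + 43/9) = (-13699/300)/(439/90) = -41097/4390 ≈ -9.3615.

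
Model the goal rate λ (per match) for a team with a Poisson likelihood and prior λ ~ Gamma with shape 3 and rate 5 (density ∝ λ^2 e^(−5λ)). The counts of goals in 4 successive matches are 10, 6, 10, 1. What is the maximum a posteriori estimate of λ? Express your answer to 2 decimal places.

λ̂_MAP = 3.22

Σxᵢ = 10+6+10+1 = 27, with n = 4.
Posterior ∝ λ^2e^(−5λ) · λ^27e^(−4λ) = λ^29e^(−9λ), i.e. Gamma(shape=30, rate=9).
The mode of a Gamma(a, b) with a ≥ 1 (shape–rate) is (a−1)/b = 29/9 ≈ 3.22.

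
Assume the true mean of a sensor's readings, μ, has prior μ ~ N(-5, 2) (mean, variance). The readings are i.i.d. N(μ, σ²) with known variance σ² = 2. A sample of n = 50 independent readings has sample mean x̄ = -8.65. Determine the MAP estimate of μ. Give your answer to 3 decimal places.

μ̂_MAP = -8.578

n = 50, x̄ = -8.65.
For a Normal prior and Normal likelihood with known variance, the posterior is Normal; its mode equals its mean, the precision-weighted average.
Prior precision 1/σ₀² = 1/2 = 0.5; data precision n/σ² = 50/2 = 25.
μ̂ = (0.5·(-5) + 25·(-8.65)) / (0.5 + 25) = (-218.75)/25.5 = -875/102 ≈ -8.578.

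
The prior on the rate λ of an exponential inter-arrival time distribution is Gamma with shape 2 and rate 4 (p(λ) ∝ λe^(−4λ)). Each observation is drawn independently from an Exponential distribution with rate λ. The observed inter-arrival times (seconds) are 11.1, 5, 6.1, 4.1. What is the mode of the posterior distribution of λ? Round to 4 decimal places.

λ̂_MAP = 0.1650

The Exponential(rate=λ) likelihood is ∝ λ^n e^(−λΣtᵢ). Here n = 4 and Σtᵢ = 11.1 + 5 + 6.1 + 4.1 = 26.3.
Posterior ∝ λe^(−4λ) · λ^4e^(−26.3λ) = λ^5e^(−30.3λ), i.e. Gamma(6, 30.3).
Mode = (a−1)/b = 5/30.3 ≈ 0.1650.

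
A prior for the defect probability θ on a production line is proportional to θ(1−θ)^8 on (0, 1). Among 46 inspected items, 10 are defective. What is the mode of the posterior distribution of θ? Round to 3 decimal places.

θ̂_MAP = 0.200

The prior density ∝ θ(1−θ)^8 is the kernel of Beta(2, 9).
Data: 10 successes in 46 trials. The binomial likelihood contributes θ^10(1−θ)^36, so the posterior is Beta(2+10, 9+36) = Beta(12, 45).
For Beta(a, b) with a, b > 1 the mode is (a−1)/(a+b−2) = 11/55 ≈ 0.200.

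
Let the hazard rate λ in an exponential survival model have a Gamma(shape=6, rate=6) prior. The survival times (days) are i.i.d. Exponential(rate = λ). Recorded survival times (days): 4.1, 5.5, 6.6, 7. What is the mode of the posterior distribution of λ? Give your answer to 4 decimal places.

The Exponential(rate=λ) likelihood is ∝ λ^n e^(−λΣtᵢ). Here n = 4 and Σtᵢ = 4.1 + 5.5 + 6.6 + 7 = 23.2.
Posterior ∝ λ^5e^(−6λ) · λ^4e^(−23.2λ) = λ^9e^(−29.2λ), i.e. Gamma(10, 29.2).
Mode = (a−1)/b = 9/29.2 ≈ 0.3082.

λ̂_MAP = 0.3082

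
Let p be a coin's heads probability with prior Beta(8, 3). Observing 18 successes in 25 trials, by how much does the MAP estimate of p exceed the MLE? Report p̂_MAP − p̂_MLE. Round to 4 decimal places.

Posterior is Beta(26, 10); MAP = (26−1)/(36−2) = 25/34 ≈ 0.73529.
MLE ignores the prior: p̂_MLE = k/n = 18/25 ≈ 0.72000.
Difference = 25/34 − 18/25 = 13/850 ≈ 0.0153.

MAP − MLE = 0.0153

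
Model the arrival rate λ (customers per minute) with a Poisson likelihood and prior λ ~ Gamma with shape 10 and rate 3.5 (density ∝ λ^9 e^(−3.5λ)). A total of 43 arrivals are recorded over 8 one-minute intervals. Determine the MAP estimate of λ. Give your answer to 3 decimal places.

Σxᵢ = 43, n = 8.
Posterior ∝ λ^9e^(−3.5λ) · λ^43e^(−8λ) = λ^52e^(−11.5λ), i.e. Gamma(shape=53, rate=11.5).
The mode of a Gamma(a, b) with a ≥ 1 (shape–rate) is (a−1)/b = 52/11.5 ≈ 4.522.

λ̂_MAP = 4.522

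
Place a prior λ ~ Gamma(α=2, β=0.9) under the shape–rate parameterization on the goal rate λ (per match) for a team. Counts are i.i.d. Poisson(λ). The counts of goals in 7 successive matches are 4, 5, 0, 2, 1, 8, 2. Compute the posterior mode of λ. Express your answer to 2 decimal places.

Σxᵢ = 4+5+0+2+1+8+2 = 22, with n = 7.
Posterior ∝ λe^(−0.9λ) · λ^22e^(−7λ) = λ^23e^(−7.9λ), i.e. Gamma(shape=24, rate=7.9).
The mode of a Gamma(a, b) with a ≥ 1 (shape–rate) is (a−1)/b = 23/7.9 ≈ 2.91.

λ̂_MAP = 2.91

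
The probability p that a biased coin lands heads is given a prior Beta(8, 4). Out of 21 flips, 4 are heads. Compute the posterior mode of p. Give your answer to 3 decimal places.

p̂_MAP = 0.355

Prior: Beta(8, 4).
Data: 4 successes in 21 trials. The binomial likelihood contributes p^4(1−p)^17, so the posterior is Beta(8+4, 4+17) = Beta(12, 21).
For Beta(a, b) with a, b > 1 the mode is (a−1)/(a+b−2) = 11/31 ≈ 0.355.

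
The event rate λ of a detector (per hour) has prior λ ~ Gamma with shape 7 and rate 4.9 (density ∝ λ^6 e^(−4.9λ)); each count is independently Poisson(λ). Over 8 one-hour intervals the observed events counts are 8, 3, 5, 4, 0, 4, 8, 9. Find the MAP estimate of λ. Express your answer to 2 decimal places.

λ̂_MAP = 3.64

Σxᵢ = 8+3+5+4+0+4+8+9 = 41, with n = 8.
Posterior ∝ λ^6e^(−4.9λ) · λ^41e^(−8λ) = λ^47e^(−12.9λ), i.e. Gamma(shape=48, rate=12.9).
The mode of a Gamma(a, b) with a ≥ 1 (shape–rate) is (a−1)/b = 47/12.9 ≈ 3.64.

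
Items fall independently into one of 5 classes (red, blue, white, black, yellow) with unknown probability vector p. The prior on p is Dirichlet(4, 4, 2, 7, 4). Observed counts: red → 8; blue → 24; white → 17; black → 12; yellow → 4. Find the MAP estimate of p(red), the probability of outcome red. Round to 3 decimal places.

The posterior is Dirichlet(αᵢ + nᵢ) = Dirichlet(12, 28, 19, 19, 8).
For a Dirichlet(a₁,…,a_K) with all aᵢ > 1, the mode has j-th component (aⱼ − 1)/(Σaᵢ − K).
Here Σaᵢ = 86 and K = 5, so p(red) = (12 − 1)/(86 − 5) = 11/81 ≈ 0.136.

MAP estimate of p(red) = 0.136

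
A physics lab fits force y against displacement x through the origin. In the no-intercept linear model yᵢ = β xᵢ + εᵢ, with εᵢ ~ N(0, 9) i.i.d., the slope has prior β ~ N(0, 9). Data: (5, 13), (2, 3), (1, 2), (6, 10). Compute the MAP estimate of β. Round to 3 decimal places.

log p(β | y) = −Σ(yᵢ − βxᵢ)²/(2·9) − β²/(2·9) + const.
Setting the derivative to zero: Σxᵢ(yᵢ − βxᵢ)/9 − β/9 = 0, so β = Σxᵢyᵢ / (Σxᵢ² + σ²/τ²).
Σxᵢyᵢ = 5·13 + 2·3 + 1·2 + 6·10 = 133; Σxᵢ² = 66; σ²/τ² = 1.
β̂_MAP = 133 / (66 + 1) = 133/67 ≈ 1.985.

β̂_MAP = 1.985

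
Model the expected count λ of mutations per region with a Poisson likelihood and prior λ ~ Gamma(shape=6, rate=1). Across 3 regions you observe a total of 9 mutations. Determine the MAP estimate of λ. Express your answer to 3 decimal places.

Σxᵢ = 9, n = 3.
Posterior ∝ λ^5e^(−1λ) · λ^9e^(−3λ) = λ^14e^(−4λ), i.e. Gamma(shape=15, rate=4).
The mode of a Gamma(a, b) with a ≥ 1 (shape–rate) is (a−1)/b = 14/4 ≈ 3.500.

λ̂_MAP = 3.500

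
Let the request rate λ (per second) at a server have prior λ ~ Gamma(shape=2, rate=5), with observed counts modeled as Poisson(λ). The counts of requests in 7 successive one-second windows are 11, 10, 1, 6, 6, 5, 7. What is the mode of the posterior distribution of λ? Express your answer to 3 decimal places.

λ̂_MAP = 3.917

Σxᵢ = 11+10+1+6+6+5+7 = 46, with n = 7.
Posterior ∝ λe^(−5λ) · λ^46e^(−7λ) = λ^47e^(−12λ), i.e. Gamma(shape=48, rate=12).
The mode of a Gamma(a, b) with a ≥ 1 (shape–rate) is (a−1)/b = 47/12 ≈ 3.917.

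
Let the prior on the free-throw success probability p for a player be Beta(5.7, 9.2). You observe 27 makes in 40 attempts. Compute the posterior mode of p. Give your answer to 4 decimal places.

Prior: Beta(5.7, 9.2).
Data: 27 successes in 40 trials. The binomial likelihood contributes p^27(1−p)^13, so the posterior is Beta(5.7+27, 9.2+13) = Beta(32.7, 22.2).
For Beta(a, b) with a, b > 1 the mode is (a−1)/(a+b−2) = 31.7/52.9 ≈ 0.5992.

p̂_MAP = 0.5992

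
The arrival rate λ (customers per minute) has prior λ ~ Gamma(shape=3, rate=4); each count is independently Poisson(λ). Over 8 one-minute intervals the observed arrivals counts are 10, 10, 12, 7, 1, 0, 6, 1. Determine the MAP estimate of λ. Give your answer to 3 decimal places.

Σxᵢ = 10+10+12+7+1+0+6+1 = 47, with n = 8.
Posterior ∝ λ^2e^(−4λ) · λ^47e^(−8λ) = λ^49e^(−12λ), i.e. Gamma(shape=50, rate=12).
The mode of a Gamma(a, b) with a ≥ 1 (shape–rate) is (a−1)/b = 49/12 ≈ 4.083.

λ̂_MAP = 4.083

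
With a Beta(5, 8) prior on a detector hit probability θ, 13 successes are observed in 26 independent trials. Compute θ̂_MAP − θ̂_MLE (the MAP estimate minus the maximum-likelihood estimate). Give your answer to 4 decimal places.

MAP − MLE = -0.0405

Posterior is Beta(18, 21); MAP = (18−1)/(39−2) = 17/37 ≈ 0.45946.
MLE ignores the prior: θ̂_MLE = k/n = 13/26 ≈ 0.50000.
Difference = 17/37 − 13/26 = -3/74 ≈ -0.0405.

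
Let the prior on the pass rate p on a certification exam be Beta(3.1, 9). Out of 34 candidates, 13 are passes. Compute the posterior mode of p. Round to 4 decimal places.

Prior: Beta(3.1, 9).
Data: 13 successes in 34 trials. The binomial likelihood contributes p^13(1−p)^21, so the posterior is Beta(3.1+13, 9+21) = Beta(16.1, 30).
For Beta(a, b) with a, b > 1 the mode is (a−1)/(a+b−2) = 15.1/44.1 ≈ 0.3424.

p̂_MAP = 0.3424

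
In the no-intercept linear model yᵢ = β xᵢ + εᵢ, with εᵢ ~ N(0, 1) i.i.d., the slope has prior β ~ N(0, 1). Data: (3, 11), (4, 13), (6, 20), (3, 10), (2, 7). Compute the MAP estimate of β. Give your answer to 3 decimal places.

β̂_MAP = 3.320

log p(β | y) = −Σ(yᵢ − βxᵢ)²/(2·1) − β²/(2·1) + const.
Setting the derivative to zero: Σxᵢ(yᵢ − βxᵢ)/1 − β/1 = 0, so β = Σxᵢyᵢ / (Σxᵢ² + σ²/τ²).
Σxᵢyᵢ = 3·11 + 4·13 + 6·20 + 3·10 + 2·7 = 249; Σxᵢ² = 74; σ²/τ² = 1.
β̂_MAP = 249 / (74 + 1) = 249/75 ≈ 3.320.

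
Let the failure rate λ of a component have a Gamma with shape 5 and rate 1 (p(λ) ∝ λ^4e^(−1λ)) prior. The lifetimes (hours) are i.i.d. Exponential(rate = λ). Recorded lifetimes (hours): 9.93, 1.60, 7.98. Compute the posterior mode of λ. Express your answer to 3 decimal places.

λ̂_MAP = 0.341

The Exponential(rate=λ) likelihood is ∝ λ^n e^(−λΣtᵢ). Here n = 3 and Σtᵢ = 9.93 + 1.60 + 7.98 = 19.51.
Posterior ∝ λ^4e^(−1λ) · λ^3e^(−19.51λ) = λ^7e^(−20.51λ), i.e. Gamma(8, 20.51).
Mode = (a−1)/b = 7/20.51 ≈ 0.341.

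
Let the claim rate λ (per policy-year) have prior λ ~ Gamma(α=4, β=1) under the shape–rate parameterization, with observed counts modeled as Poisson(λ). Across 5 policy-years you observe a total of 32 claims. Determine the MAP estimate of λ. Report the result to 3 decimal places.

Σxᵢ = 32, n = 5.
Posterior ∝ λ^3e^(−1λ) · λ^32e^(−5λ) = λ^35e^(−6λ), i.e. Gamma(shape=36, rate=6).
The mode of a Gamma(a, b) with a ≥ 1 (shape–rate) is (a−1)/b = 35/6 ≈ 5.833.

λ̂_MAP = 5.833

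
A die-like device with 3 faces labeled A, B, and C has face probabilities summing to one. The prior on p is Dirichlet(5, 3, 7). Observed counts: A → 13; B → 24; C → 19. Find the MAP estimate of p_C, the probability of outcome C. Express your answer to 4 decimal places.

The posterior is Dirichlet(αᵢ + nᵢ) = Dirichlet(18, 27, 26).
For a Dirichlet(a₁,…,a_K) with all aᵢ > 1, the mode has j-th component (aⱼ − 1)/(Σaᵢ − K).
Here Σaᵢ = 71 and K = 3, so p_C = (26 − 1)/(71 − 3) = 25/68 ≈ 0.3676.

MAP estimate of p_C = 0.3676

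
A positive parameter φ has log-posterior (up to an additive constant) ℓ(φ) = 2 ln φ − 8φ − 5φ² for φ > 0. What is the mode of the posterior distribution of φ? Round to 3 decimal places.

φ̂_MAP = 0.200

ℓ'(φ) = 2/φ − 8 − 10φ. Setting this to zero and multiplying by φ: 10φ² + 8φ − 2 = 0.
φ = (−8 + √(8² + 4·10·2)) / (2·10) = (−8 + √144) / 20 = (−8 + 12)/20 = 1/5.
ℓ''(φ) = −2/φ² − 10 < 0, confirming a maximum.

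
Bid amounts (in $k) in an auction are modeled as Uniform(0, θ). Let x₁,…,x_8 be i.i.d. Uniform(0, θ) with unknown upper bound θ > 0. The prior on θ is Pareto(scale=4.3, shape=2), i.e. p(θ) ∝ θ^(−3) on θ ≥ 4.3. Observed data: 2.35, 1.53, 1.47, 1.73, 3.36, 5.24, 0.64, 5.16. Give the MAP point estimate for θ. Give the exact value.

θ̂_MAP = 5.24

The Uniform(0, θ) likelihood is θ^(−n) for θ ≥ max(xᵢ), zero otherwise. Here max(xᵢ) = 5.24.
Posterior ∝ θ^(−3) · θ^(−8) = θ^(−11) on θ ≥ max(4.3, 5.24) = 5.24.
This density is strictly decreasing in θ, so the posterior mode lies at the lower boundary of the support.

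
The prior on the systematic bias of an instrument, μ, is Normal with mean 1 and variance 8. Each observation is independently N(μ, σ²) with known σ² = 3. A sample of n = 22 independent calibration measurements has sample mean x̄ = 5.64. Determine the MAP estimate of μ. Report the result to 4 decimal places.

n = 22, x̄ = 5.64.
For a Normal prior and Normal likelihood with known variance, the posterior is Normal; its mode equals its mean, the precision-weighted average.
Prior precision 1/σ₀² = 1/8 = 0.125; data precision n/σ² = 22/3.
μ̂ = (0.125·1 + (22/3)·5.64) / (0.125 + 22/3) = 41.485/(179/24) = 24891/4475 ≈ 5.5622.

μ̂_MAP = 5.5622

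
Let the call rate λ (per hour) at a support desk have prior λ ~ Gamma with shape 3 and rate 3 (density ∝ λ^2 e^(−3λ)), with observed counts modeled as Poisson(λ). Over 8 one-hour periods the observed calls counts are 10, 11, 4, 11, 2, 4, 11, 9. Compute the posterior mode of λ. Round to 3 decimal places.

Σxᵢ = 10+11+4+11+2+4+11+9 = 62, with n = 8.
Posterior ∝ λ^2e^(−3λ) · λ^62e^(−8λ) = λ^64e^(−11λ), i.e. Gamma(shape=65, rate=11).
The mode of a Gamma(a, b) with a ≥ 1 (shape–rate) is (a−1)/b = 64/11 ≈ 5.818.

λ̂_MAP = 5.818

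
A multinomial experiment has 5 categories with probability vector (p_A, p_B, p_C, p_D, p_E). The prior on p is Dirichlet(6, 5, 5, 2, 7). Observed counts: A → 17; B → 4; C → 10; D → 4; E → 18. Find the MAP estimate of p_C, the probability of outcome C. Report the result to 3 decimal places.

The posterior is Dirichlet(αᵢ + nᵢ) = Dirichlet(23, 9, 15, 6, 25).
For a Dirichlet(a₁,…,a_K) with all aᵢ > 1, the mode has j-th component (aⱼ − 1)/(Σaᵢ − K).
Here Σaᵢ = 78 and K = 5, so p_C = (15 − 1)/(78 − 5) = 14/73 ≈ 0.192.

MAP estimate of p_C = 0.192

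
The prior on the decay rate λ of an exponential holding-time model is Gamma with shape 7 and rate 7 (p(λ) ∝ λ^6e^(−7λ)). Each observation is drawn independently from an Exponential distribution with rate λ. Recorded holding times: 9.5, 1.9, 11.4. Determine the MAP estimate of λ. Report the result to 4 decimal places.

λ̂_MAP = 0.3020

The Exponential(rate=λ) likelihood is ∝ λ^n e^(−λΣtᵢ). Here n = 3 and Σtᵢ = 9.5 + 1.9 + 11.4 = 22.8.
Posterior ∝ λ^6e^(−7λ) · λ^3e^(−22.8λ) = λ^9e^(−29.8λ), i.e. Gamma(10, 29.8).
Mode = (a−1)/b = 9/29.8 ≈ 0.3020.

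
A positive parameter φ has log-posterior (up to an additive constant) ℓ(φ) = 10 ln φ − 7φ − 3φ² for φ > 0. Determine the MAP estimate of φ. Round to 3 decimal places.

ℓ'(φ) = 10/φ − 7 − 6φ. Setting this to zero and multiplying by φ: 6φ² + 7φ − 10 = 0.
φ = (−7 + √(7² + 4·6·10)) / (2·6) = (−7 + √289) / 12 = (−7 + 17)/12 = 5/6.
ℓ''(φ) = −10/φ² − 6 < 0, confirming a maximum.

φ̂_MAP = 0.833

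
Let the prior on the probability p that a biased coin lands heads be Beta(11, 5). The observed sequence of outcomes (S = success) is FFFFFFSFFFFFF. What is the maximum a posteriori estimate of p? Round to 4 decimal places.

p̂_MAP = 0.4074

Prior: Beta(11, 5).
Data: 1 success in 13 trials (from the sequence). The binomial likelihood contributes p(1−p)^12, so the posterior is Beta(11+1, 5+12) = Beta(12, 17).
For Beta(a, b) with a, b > 1 the mode is (a−1)/(a+b−2) = 11/27 ≈ 0.4074.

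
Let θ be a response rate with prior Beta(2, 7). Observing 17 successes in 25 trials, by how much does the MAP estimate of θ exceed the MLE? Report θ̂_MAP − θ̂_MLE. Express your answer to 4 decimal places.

MAP − MLE = -0.1175

Posterior is Beta(19, 15); MAP = (19−1)/(34−2) = 18/32 ≈ 0.56250.
MLE ignores the prior: θ̂_MLE = k/n = 17/25 ≈ 0.68000.
Difference = 18/32 − 17/25 = -47/400 ≈ -0.1175.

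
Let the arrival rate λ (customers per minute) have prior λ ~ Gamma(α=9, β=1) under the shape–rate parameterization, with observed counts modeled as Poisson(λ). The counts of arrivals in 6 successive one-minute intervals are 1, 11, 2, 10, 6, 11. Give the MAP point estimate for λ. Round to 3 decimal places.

λ̂_MAP = 7.000

Σxᵢ = 1+11+2+10+6+11 = 41, with n = 6.
Posterior ∝ λ^8e^(−1λ) · λ^41e^(−6λ) = λ^49e^(−7λ), i.e. Gamma(shape=50, rate=7).
The mode of a Gamma(a, b) with a ≥ 1 (shape–rate) is (a−1)/b = 49/7 ≈ 7.000.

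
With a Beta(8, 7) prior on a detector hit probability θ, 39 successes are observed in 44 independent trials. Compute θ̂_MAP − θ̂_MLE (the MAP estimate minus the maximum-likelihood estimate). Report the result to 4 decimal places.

Posterior is Beta(47, 12); MAP = (47−1)/(59−2) = 46/57 ≈ 0.80702.
MLE ignores the prior: θ̂_MLE = k/n = 39/44 ≈ 0.88636.
Difference = 46/57 − 39/44 = -199/2508 ≈ -0.0793.

MAP − MLE = -0.0793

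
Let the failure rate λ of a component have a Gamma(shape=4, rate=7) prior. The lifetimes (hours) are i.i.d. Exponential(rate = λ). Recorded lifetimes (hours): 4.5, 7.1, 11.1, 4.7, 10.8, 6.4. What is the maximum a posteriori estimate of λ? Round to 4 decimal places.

λ̂_MAP = 0.1744

The Exponential(rate=λ) likelihood is ∝ λ^n e^(−λΣtᵢ). Here n = 6 and Σtᵢ = 4.5 + 7.1 + 11.1 + 4.7 + 10.8 + 6.4 = 44.6.
Posterior ∝ λ^3e^(−7λ) · λ^6e^(−44.6λ) = λ^9e^(−51.6λ), i.e. Gamma(10, 51.6).
Mode = (a−1)/b = 9/51.6 ≈ 0.1744.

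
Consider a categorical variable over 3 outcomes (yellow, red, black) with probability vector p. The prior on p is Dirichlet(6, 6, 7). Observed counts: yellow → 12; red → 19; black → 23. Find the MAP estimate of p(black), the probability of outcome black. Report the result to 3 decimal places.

The posterior is Dirichlet(αᵢ + nᵢ) = Dirichlet(18, 25, 30).
For a Dirichlet(a₁,…,a_K) with all aᵢ > 1, the mode has j-th component (aⱼ − 1)/(Σaᵢ − K).
Here Σaᵢ = 73 and K = 3, so p(black) = (30 − 1)/(73 − 3) = 29/70 ≈ 0.414.

MAP estimate of p(black) = 0.414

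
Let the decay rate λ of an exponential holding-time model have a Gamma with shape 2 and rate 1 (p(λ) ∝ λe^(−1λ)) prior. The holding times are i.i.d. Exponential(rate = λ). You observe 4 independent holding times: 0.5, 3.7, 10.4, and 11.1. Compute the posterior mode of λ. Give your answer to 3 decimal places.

The Exponential(rate=λ) likelihood is ∝ λ^n e^(−λΣtᵢ). Here n = 4 and Σtᵢ = 0.5 + 3.7 + 10.4 + 11.1 = 25.7.
Posterior ∝ λe^(−1λ) · λ^4e^(−25.7λ) = λ^5e^(−26.7λ), i.e. Gamma(6, 26.7).
Mode = (a−1)/b = 5/26.7 ≈ 0.187.

λ̂_MAP = 0.187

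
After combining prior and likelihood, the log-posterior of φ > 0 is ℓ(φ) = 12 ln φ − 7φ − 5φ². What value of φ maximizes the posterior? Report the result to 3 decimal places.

ℓ'(φ) = 12/φ − 7 − 10φ. Setting this to zero and multiplying by φ: 10φ² + 7φ − 12 = 0.
φ = (−7 + √(7² + 4·10·12)) / (2·10) = (−7 + √529) / 20 = (−7 + 23)/20 = 4/5.
ℓ''(φ) = −12/φ² − 10 < 0, confirming a maximum.

φ̂_MAP = 0.800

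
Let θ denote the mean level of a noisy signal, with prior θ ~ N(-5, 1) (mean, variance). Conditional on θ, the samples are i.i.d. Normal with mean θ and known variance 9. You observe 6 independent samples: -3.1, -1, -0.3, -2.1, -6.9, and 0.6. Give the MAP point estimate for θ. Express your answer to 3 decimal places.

θ̂_MAP = -3.853

n = 6; x̄ = ((-3.1) + (-1) + (-0.3) + (-2.1) + (-6.9) + 0.6)/6 = -12.8/6 = -32/15 ≈ -2.1333.
For a Normal prior and Normal likelihood with known variance, the posterior is Normal; its mode equals its mean, the precision-weighted average.
Prior precision 1/σ₀² = 1/1 = 1; data precision n/σ² = 6/9 = 2/3.
θ̂ = (1·(-5) + (2/3)·(-32/15)) / (1 + 2/3) = (-289/45)/(5/3) = -289/75 ≈ -3.853.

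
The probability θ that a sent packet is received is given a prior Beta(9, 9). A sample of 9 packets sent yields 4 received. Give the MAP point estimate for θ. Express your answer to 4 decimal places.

Prior: Beta(9, 9).
Data: 4 successes in 9 trials. The binomial likelihood contributes θ^4(1−θ)^5, so the posterior is Beta(9+4, 9+5) = Beta(13, 14).
For Beta(a, b) with a, b > 1 the mode is (a−1)/(a+b−2) = 12/25 ≈ 0.4800.

θ̂_MAP = 0.4800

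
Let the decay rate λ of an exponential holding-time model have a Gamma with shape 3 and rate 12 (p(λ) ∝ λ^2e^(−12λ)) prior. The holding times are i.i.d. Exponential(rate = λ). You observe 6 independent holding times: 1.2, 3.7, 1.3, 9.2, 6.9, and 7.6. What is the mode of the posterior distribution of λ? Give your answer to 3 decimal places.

The Exponential(rate=λ) likelihood is ∝ λ^n e^(−λΣtᵢ). Here n = 6 and Σtᵢ = 1.2 + 3.7 + 1.3 + 9.2 + 6.9 + 7.6 = 29.9.
Posterior ∝ λ^2e^(−12λ) · λ^6e^(−29.9λ) = λ^8e^(−41.9λ), i.e. Gamma(9, 41.9).
Mode = (a−1)/b = 8/41.9 ≈ 0.191.

λ̂_MAP = 0.191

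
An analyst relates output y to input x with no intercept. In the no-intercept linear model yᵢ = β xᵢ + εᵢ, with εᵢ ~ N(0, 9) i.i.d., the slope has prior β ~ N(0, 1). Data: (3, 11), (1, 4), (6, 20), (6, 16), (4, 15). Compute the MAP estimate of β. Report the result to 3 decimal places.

log p(β | y) = −Σ(yᵢ − βxᵢ)²/(2·9) − β²/(2·1) + const.
Setting the derivative to zero: Σxᵢ(yᵢ − βxᵢ)/9 − β/1 = 0, so β = Σxᵢyᵢ / (Σxᵢ² + σ²/τ²).
Σxᵢyᵢ = 3·11 + 1·4 + 6·20 + 6·16 + 4·15 = 313; Σxᵢ² = 98; σ²/τ² = 9.
β̂_MAP = 313 / (98 + 9) = 313/107 ≈ 2.925.

β̂_MAP = 2.925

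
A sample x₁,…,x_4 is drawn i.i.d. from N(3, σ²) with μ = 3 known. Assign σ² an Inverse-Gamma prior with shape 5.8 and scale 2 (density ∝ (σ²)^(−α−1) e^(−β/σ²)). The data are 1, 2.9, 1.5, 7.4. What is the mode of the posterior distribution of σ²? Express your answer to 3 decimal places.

Sum of squared deviations about the known mean: SS = (1−3)² + (2.9−3)² + (1.5−3)² + (7.4−3)² = 25.62.
The Normal likelihood contributes (σ²)^(−n/2) exp(−SS/(2σ²)), so the posterior is Inverse-Gamma(α + n/2, β + SS/2) = Inverse-Gamma(7.8, 14.81).
The mode of Inverse-Gamma(a, b) is b/(a+1) = 14.81/8.8 ≈ 1.683.

σ̂²_MAP = 1.683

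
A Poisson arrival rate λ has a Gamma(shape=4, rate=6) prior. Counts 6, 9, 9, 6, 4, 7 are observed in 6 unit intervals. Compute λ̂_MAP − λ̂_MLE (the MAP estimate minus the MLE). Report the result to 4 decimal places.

Σxᵢ = 41. Posterior is Gamma(45, 12); MAP = (45−1)/12 = 44/12 ≈ 3.66667.
MLE = x̄ = 41/6 ≈ 6.83333.
Difference = 44/12 − 41/6 = -19/6 ≈ -3.1667.

MAP − MLE = -3.1667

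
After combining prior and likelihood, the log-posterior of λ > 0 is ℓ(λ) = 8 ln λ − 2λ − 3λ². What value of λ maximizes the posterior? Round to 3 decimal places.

λ̂_MAP = 1.000

ℓ'(λ) = 8/λ − 2 − 6λ. Setting this to zero and multiplying by λ: 6λ² + 2λ − 8 = 0.
λ = (−2 + √(2² + 4·6·8)) / (2·6) = (−2 + √196) / 12 = (−2 + 14)/12 = 1.
ℓ''(λ) = −8/λ² − 6 < 0, confirming a maximum.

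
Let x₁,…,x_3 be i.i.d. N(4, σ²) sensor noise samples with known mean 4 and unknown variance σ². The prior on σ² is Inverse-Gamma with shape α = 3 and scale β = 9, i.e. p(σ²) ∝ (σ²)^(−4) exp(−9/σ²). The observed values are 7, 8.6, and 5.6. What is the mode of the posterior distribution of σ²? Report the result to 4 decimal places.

Sum of squared deviations about the known mean: SS = (7−4)² + (8.6−4)² + (5.6−4)² = 32.72.
The Normal likelihood contributes (σ²)^(−n/2) exp(−SS/(2σ²)), so the posterior is Inverse-Gamma(α + n/2, β + SS/2) = Inverse-Gamma(4.5, 25.36).
The mode of Inverse-Gamma(a, b) is b/(a+1) = 25.36/5.5 ≈ 4.6109.

σ̂²_MAP = 4.6109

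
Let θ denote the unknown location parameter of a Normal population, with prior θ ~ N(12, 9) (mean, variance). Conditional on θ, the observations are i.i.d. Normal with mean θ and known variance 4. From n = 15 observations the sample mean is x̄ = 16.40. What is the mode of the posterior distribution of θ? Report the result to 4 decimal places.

n = 15, x̄ = 16.40.
For a Normal prior and Normal likelihood with known variance, the posterior is Normal; its mode equals its mean, the precision-weighted average.
Prior precision 1/σ₀² = 1/9; data precision n/σ² = 15/4 = 3.75.
θ̂ = ((1/9)·12 + 3.75·16.4) / (1/9 + 3.75) = (377/6)/(139/36) = 2262/139 ≈ 16.2734.

θ̂_MAP = 16.2734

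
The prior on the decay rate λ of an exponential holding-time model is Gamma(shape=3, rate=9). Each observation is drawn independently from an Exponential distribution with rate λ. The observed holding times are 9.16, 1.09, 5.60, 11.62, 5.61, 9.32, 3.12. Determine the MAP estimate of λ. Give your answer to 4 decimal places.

The Exponential(rate=λ) likelihood is ∝ λ^n e^(−λΣtᵢ). Here n = 7 and Σtᵢ = 9.16 + 1.09 + 5.60 + 11.62 + 5.61 + 9.32 + 3.12 = 45.52.
Posterior ∝ λ^2e^(−9λ) · λ^7e^(−45.52λ) = λ^9e^(−54.52λ), i.e. Gamma(10, 54.52).
Mode = (a−1)/b = 9/54.52 ≈ 0.1651.

λ̂_MAP = 0.1651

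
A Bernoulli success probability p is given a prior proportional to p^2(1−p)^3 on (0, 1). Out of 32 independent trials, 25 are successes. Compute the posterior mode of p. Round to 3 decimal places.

The prior density ∝ p^2(1−p)^3 is the kernel of Beta(3, 4).
Data: 25 successes in 32 trials. The binomial likelihood contributes p^25(1−p)^7, so the posterior is Beta(3+25, 4+7) = Beta(28, 11).
For Beta(a, b) with a, b > 1 the mode is (a−1)/(a+b−2) = 27/37 ≈ 0.730.

p̂_MAP = 0.730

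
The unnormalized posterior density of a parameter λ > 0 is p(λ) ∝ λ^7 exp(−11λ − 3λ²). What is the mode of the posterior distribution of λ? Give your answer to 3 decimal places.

λ̂_MAP = 0.500

ℓ'(λ) = 7/λ − 11 − 6λ. Setting this to zero and multiplying by λ: 6λ² + 11λ − 7 = 0.
λ = (−11 + √(11² + 4·6·7)) / (2·6) = (−11 + √289) / 12 = (−11 + 17)/12 = 1/2.
ℓ''(λ) = −7/λ² − 6 < 0, confirming a maximum.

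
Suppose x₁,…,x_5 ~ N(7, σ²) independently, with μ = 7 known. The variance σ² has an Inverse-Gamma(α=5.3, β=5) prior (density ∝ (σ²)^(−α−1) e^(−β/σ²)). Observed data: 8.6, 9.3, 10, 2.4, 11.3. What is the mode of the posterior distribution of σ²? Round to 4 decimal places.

σ̂²_MAP = 3.7784

Sum of squared deviations about the known mean: SS = (8.6−7)² + (9.3−7)² + (10−7)² + (2.4−7)² + (11.3−7)² = 56.5.
The Normal likelihood contributes (σ²)^(−n/2) exp(−SS/(2σ²)), so the posterior is Inverse-Gamma(α + n/2, β + SS/2) = Inverse-Gamma(7.8, 33.25).
The mode of Inverse-Gamma(a, b) is b/(a+1) = 33.25/8.8 ≈ 3.7784.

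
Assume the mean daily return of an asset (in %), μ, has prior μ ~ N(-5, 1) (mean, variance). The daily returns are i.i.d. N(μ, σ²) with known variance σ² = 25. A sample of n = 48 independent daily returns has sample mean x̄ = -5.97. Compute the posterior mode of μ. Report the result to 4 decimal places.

n = 48, x̄ = -5.97.
For a Normal prior and Normal likelihood with known variance, the posterior is Normal; its mode equals its mean, the precision-weighted average.
Prior precision 1/σ₀² = 1/1 = 1; data precision n/σ² = 48/25 = 1.92.
μ̂ = (1·(-5) + 1.92·(-5.97)) / (1 + 1.92) = (-16.4624)/2.92 = -10289/1825 ≈ -5.6378.

μ̂_MAP = -5.6378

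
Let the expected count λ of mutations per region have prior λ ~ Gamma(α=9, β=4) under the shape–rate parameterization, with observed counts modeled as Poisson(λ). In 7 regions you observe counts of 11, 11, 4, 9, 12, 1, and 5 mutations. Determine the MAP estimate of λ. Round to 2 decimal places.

Σxᵢ = 11+11+4+9+12+1+5 = 53, with n = 7.
Posterior ∝ λ^8e^(−4λ) · λ^53e^(−7λ) = λ^61e^(−11λ), i.e. Gamma(shape=62, rate=11).
The mode of a Gamma(a, b) with a ≥ 1 (shape–rate) is (a−1)/b = 61/11 ≈ 5.55.

λ̂_MAP = 5.55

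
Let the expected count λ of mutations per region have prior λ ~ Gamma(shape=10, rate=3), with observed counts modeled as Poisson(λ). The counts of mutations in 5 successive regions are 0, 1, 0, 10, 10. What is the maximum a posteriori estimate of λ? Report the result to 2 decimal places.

λ̂_MAP = 3.75

Σxᵢ = 0+1+0+10+10 = 21, with n = 5.
Posterior ∝ λ^9e^(−3λ) · λ^21e^(−5λ) = λ^30e^(−8λ), i.e. Gamma(shape=31, rate=8).
The mode of a Gamma(a, b) with a ≥ 1 (shape–rate) is (a−1)/b = 30/8 ≈ 3.75.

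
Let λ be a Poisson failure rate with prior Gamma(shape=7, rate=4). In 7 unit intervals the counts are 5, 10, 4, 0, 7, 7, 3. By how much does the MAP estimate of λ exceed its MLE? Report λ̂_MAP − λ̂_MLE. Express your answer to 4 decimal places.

Σxᵢ = 36. Posterior is Gamma(43, 11); MAP = (43−1)/11 = 42/11 ≈ 3.81818.
MLE = x̄ = 36/7 ≈ 5.14286.
Difference = 42/11 − 36/7 = -102/77 ≈ -1.3247.

MAP − MLE = -1.3247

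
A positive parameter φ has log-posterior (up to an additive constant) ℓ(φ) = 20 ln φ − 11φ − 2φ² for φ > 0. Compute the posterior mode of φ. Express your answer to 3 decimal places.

ℓ'(φ) = 20/φ − 11 − 4φ. Setting this to zero and multiplying by φ: 4φ² + 11φ − 20 = 0.
φ = (−11 + √(11² + 4·4·20)) / (2·4) = (−11 + √441) / 8 = (−11 + 21)/8 = 5/4.
ℓ''(φ) = −20/φ² − 4 < 0, confirming a maximum.

φ̂_MAP = 1.250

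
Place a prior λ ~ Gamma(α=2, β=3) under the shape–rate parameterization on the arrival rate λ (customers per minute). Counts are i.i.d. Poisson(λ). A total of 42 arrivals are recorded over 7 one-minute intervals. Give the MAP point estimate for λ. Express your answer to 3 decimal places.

λ̂_MAP = 4.300

Σxᵢ = 42, n = 7.
Posterior ∝ λe^(−3λ) · λ^42e^(−7λ) = λ^43e^(−10λ), i.e. Gamma(shape=44, rate=10).
The mode of a Gamma(a, b) with a ≥ 1 (shape–rate) is (a−1)/b = 43/10 ≈ 4.300.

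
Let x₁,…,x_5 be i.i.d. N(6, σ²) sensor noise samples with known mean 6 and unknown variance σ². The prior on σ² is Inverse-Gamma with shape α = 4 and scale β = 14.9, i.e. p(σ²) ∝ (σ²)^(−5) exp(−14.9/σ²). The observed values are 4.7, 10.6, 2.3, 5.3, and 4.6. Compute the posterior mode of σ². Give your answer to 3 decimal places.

σ̂²_MAP = 4.586

Sum of squared deviations about the known mean: SS = (4.7−6)² + (10.6−6)² + (2.3−6)² + (5.3−6)² + (4.6−6)² = 38.99.
The Normal likelihood contributes (σ²)^(−n/2) exp(−SS/(2σ²)), so the posterior is Inverse-Gamma(α + n/2, β + SS/2) = Inverse-Gamma(6.5, 34.395).
The mode of Inverse-Gamma(a, b) is b/(a+1) = 34.395/7.5 ≈ 4.586.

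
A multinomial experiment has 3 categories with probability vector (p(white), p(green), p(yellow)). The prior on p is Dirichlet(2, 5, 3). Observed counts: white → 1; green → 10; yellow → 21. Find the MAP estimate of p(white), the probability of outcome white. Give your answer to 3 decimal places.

The posterior is Dirichlet(αᵢ + nᵢ) = Dirichlet(3, 15, 24).
For a Dirichlet(a₁,…,a_K) with all aᵢ > 1, the mode has j-th component (aⱼ − 1)/(Σaᵢ − K).
Here Σaᵢ = 42 and K = 3, so p(white) = (3 − 1)/(42 − 3) = 2/39 ≈ 0.051.

MAP estimate of p(white) = 0.051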